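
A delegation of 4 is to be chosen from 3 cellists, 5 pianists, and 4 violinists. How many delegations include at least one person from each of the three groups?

With no constraint there are C(12,4) = 495 possible selections.
Selections missing a whole group: no cellists → C(9,4) = 126; no pianists → C(7,4) = 35; no violinists → C(8,4) = 70.
Add back selections omitting two groups (i.e. drawn from a single group): C(3,4) + C(5,4) + C(4,4) = 6.
By inclusion–exclusion: 495 − 231 + 6 = 270.

270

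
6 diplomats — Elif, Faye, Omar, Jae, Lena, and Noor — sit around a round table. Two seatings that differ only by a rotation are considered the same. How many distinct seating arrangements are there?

Around a circle, 6 distinct people have 6!/6 = (5)! = 120 rotationally distinct seatings.

120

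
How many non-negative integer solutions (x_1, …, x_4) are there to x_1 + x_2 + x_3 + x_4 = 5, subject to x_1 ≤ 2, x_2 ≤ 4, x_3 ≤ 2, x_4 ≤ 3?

31

By stars and bars, unrestricted non-negative solutions to x_1+…+x_4 = 5 number C(5+3,3) = 56.
Subtract solutions that violate a single cap (substitute x_i' = x_i − (cap_i+1)): x_1 ≥ 3 gives C(5,3) = 10; x_2 ≥ 5 gives C(3,3) = 1; x_3 ≥ 3 gives C(5,3) = 10; x_4 ≥ 4 gives C(4,3) = 4. Together 25.
No two caps can be exceeded simultaneously, so the pair terms are all 0.
By inclusion–exclusion the count is 56 − 25 + 0 = 31.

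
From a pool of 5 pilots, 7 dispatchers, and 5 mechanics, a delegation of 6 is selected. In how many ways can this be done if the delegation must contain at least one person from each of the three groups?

10325

With no constraint there are C(17,6) = 12376 possible selections.
Subtract selections that omit an entire group: no pilots → C(12,6) = 924; no dispatchers → C(10,6) = 210; no mechanics → C(12,6) = 924.
Add back selections omitting two groups (i.e. drawn from a single group): C(5,6) + C(7,6) + C(5,6) = 7.
By inclusion–exclusion: 12376 − 2058 + 7 = 10325.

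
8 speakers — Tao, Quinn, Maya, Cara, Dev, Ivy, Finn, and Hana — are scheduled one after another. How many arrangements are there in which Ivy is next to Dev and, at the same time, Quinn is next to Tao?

Treat {Ivy,Dev} as one block (2 orders) and {Quinn,Tao} as another (2 orders).
That leaves 6 units to arrange: 2 × 2 × 6! = 4 × 720 = 2880.

2880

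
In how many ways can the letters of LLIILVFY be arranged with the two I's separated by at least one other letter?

2520

Total arrangements of LLIILVFY: 8!/(3!·2!) = 3360.
Arrangements with the I's together: treat II as one letter, giving (7)!/(3!) = 840.
Hence 3360 − 840 = 2520.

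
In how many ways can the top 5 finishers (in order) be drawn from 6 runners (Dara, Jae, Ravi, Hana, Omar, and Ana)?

720

There are 6 choices for 1st place, 5 for 2nd, and so on down to 2 for position 5.
That gives 6 × 5 × 4 × 3 × 2 = 720.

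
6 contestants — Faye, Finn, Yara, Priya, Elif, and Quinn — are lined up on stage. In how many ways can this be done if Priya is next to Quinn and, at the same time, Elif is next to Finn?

Treat {Priya,Quinn} as one block (2 orders) and {Elif,Finn} as another (2 orders).
That leaves 4 units to arrange: 2 × 2 × 4! = 4 × 24 = 96.

96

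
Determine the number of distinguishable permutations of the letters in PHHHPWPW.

560

Letter multiplicities in PHHHPWPW: H×3, P×3, W×2.
So there are 8! / (3!·3!·2!) = 560 distinguishable arrangements.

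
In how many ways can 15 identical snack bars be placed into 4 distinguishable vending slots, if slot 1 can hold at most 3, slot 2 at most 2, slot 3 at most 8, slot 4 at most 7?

42

Ignoring the caps, the number of non-negative solutions to x_1+…+x_4 = 15 is C(18,3) = 816.
Subtract solutions that violate a single cap (substitute x_i' = x_i − (cap_i+1)): x_1 ≥ 4 gives C(14,3) = 364; x_2 ≥ 3 gives C(15,3) = 455; x_3 ≥ 9 gives C(9,3) = 84; x_4 ≥ 8 gives C(10,3) = 120. Together 1023.
Add back pairs where two caps are both exceeded: 165 + 10 + 20 + 20 + 35 + 0 = 250.
Subtract triples: 0 + 1 + 0 + 0 = 1.
By inclusion–exclusion the count is 816 − 1023 + 250 − 1 = 42.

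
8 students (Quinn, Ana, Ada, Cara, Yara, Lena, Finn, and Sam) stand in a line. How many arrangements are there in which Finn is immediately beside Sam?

10080

Place the 6 others and the Finn-Sam pair as 7 objects in a line; the pair has 2 internal arrangements.
So the count is 2·(7)! = 10080.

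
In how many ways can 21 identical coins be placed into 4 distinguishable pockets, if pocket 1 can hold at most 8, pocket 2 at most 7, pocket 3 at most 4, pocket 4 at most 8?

80

Without the upper bounds there are C(24,3) = 2024 ways to split 21 among 4 pockets.
Subtract solutions that violate a single cap (substitute x_i' = x_i − (cap_i+1)): x_1 ≥ 9 gives C(15,3) = 455; x_2 ≥ 8 gives C(16,3) = 560; x_3 ≥ 5 gives C(19,3) = 969; x_4 ≥ 9 gives C(15,3) = 455. Together 2439.
Add back pairs where two caps are both exceeded: 35 + 120 + 20 + 165 + 35 + 120 = 495.
By inclusion–exclusion the count is 2024 − 2439 + 495 = 80.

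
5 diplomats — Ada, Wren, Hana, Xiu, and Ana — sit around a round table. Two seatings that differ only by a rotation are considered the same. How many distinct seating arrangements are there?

Around a circle, 5 distinct people have 5!/5 = (4)! = 24 rotationally distinct seatings.

24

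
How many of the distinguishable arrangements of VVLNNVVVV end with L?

28

Fix L in the last position and arrange the remaining 8 letters.
Those 8 letters have N appearing twice and V appearing 6 times, giving (8)!/(6!·2!) = 28.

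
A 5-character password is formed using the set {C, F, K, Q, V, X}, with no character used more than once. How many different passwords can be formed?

With no repetition, fill the 5 characters in order: 6 choices, then 5, down to 2.
6 × 5 × 4 × 3 × 2 = 720.

720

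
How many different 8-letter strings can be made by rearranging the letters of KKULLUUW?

KKULLUUW has 8 letters with K appearing twice, L appearing twice, and U appearing 3 times.
The number of distinct arrangements is 8!/(3!·2!·2!) = 40320/24 = 1680.

1680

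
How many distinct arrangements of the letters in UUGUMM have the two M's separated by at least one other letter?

There are 6!/(3!·2!) = 60 arrangements of UUGUMM in total.
If the two M's are adjacent, glue them into one block, leaving 5 items to arrange: (5)!/(3!) = 20 ways.
Hence 60 − 20 = 40.

40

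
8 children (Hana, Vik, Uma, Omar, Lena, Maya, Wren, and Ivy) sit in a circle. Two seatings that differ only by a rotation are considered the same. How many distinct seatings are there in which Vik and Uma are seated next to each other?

Treat {Vik, Uma} as one unit (2 internal orders) and seat the resulting 7 units around the table: (6)! circular arrangements.
So 2 × (6)! = 2 × 720 = 1440.

1440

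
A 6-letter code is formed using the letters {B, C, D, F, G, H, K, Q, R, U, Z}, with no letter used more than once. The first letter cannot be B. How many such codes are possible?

The first letter has 11−1 = 10 choices (anything except B).
The remaining 5 letters are filled from the other 10 symbols without repetition: 10 × 9 × 8 × 7 × 6 = 30240.
Total: 10 × 30240 = 302400.

302400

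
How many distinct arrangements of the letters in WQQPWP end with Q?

30

With the last slot taken by Q, it remains to arrange the other 5 letters (WQPWP).
Those 5 letters have P appearing twice and W appearing twice, giving (5)!/(2!·2!) = 30.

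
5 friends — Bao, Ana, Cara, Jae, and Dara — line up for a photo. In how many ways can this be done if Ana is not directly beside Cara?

Of the 5! = 120 arrangements, those with Ana and Cara adjacent number 2 × 4! = 48 (treat the pair as a block with 2 internal orders).
So 120 − 48 = 72 arrangements keep them apart.

72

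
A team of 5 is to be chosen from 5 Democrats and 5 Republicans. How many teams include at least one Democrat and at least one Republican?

250

Unrestricted: C(10,5) = 252 ways to pick any 5 of the 10.
Selections missing a whole group: no Democrats → C(5,5) = 1; no Republicans → C(5,5) = 1.
Both groups omitted at once is impossible, so 252 − 2 = 250.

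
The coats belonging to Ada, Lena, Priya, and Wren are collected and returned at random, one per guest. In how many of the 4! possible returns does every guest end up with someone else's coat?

Let Aᵢ be the assignments in which guest i gets their own coat. We want the size of the complement of A₁∪…∪A_4.
By inclusion–exclusion this is Σ_{j=0}^{4} (−1)^j C(4,j)·(4−j)!.
Computing: 24 − 24 + 12 − 4 + 1 = 9.

9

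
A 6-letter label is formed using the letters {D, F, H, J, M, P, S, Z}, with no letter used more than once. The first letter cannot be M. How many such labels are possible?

The first letter has 8−1 = 7 choices (anything except M).
The remaining 5 letters are filled from the other 7 symbols without repetition: 7 × 6 × 5 × 4 × 3 = 2520.
Total: 7 × 2520 = 17640.

17640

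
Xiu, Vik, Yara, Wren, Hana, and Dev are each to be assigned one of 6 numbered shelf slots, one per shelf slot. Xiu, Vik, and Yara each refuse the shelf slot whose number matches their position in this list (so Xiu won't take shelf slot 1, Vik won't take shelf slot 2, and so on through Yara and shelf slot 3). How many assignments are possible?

426

Let Aᵢ (for i ∈ {1, 2, 3}) be the placements that put person i in their forbidden shelf slot. Any j of these fix j positions, leaving (6−j)! ways to fill the rest, and there are C(3,j) ways to pick which j.
By inclusion–exclusion, the number of valid placements is Σ_{j=0}^{3} (−1)^j C(3,j)·(6−j)!.
Computing: 720 − 360 + 72 − 6 = 426.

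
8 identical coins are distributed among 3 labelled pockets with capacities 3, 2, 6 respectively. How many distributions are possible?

Ignoring the caps, the number of non-negative solutions to x_1+…+x_3 = 8 is C(10,2) = 45.
Subtract solutions that violate a single cap (substitute x_i' = x_i − (cap_i+1)): x_1 ≥ 4 gives C(6,2) = 15; x_2 ≥ 3 gives C(7,2) = 21; x_3 ≥ 7 gives C(3,2) = 3. Together 39.
Add back pairs where two caps are both exceeded: 3 + 0 + 0 = 3.
By inclusion–exclusion the count is 45 − 39 + 3 = 9.

9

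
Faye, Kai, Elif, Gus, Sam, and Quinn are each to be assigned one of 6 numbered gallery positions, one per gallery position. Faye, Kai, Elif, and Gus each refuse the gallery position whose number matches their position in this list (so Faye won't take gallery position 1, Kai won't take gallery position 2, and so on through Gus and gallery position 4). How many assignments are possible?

362

Let Aᵢ (for 1 ≤ i ≤ 4) be the placements that put person i in their forbidden gallery position. Any j of these fix j positions, leaving (6−j)! ways to fill the rest, and there are C(4,j) ways to pick which j.
By inclusion–exclusion, the number of valid placements is Σ_{j=0}^{4} (−1)^j C(4,j)·(6−j)!.
Computing: 720 − 480 + 144 − 24 + 2 = 362.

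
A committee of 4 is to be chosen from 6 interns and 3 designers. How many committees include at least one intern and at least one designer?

Total 4-person selections from all 9: C(9,4) = 126.
Selections missing a whole group: no interns → C(3,4) = 0; no designers → C(6,4) = 15.
Both groups omitted at once is impossible, so 126 − 15 = 111.

111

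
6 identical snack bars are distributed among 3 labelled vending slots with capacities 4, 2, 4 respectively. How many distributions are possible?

Without the upper bounds there are C(8,2) = 28 ways to split 6 among 3 vending slots.
Subtract solutions that violate a single cap (substitute x_i' = x_i − (cap_i+1)): x_1 ≥ 5 gives C(3,2) = 3; x_2 ≥ 3 gives C(5,2) = 10; x_3 ≥ 5 gives C(3,2) = 3. Together 16.
No two caps can be exceeded simultaneously, so the pair terms are all 0.
By inclusion–exclusion the count is 28 − 16 + 0 = 12.

12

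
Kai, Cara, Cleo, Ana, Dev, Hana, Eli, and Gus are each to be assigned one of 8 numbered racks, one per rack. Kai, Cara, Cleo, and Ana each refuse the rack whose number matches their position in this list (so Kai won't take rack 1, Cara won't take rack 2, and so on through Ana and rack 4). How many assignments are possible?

Let Aᵢ (for 1 ≤ i ≤ 4) be the placements that put person i in their forbidden rack. Any j of these fix j positions, leaving (8−j)! ways to fill the rest, and there are C(4,j) ways to pick which j.
By inclusion–exclusion, the number of valid placements is Σ_{j=0}^{4} (−1)^j C(4,j)·(8−j)!.
Computing: 40320 − 20160 + 4320 − 480 + 24 = 24024.

24024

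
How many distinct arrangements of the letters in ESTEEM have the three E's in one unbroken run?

Treat the 3 copies of E as a single block. The multiset to arrange is then {EEE, M, S, T}, 4 items in all.
All 4 items are distinct, so there are (4)! = 24 arrangements.

24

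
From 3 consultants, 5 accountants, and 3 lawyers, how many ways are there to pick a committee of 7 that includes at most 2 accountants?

65

Split by how many accountants are chosen (0 through 2).
Sum: C(5,0)·C(6,7) + C(5,1)·C(6,6) + C(5,2)·C(6,5) = 0 + 5 + 60 = 65.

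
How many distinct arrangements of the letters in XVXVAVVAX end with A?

With the last slot taken by A, it remains to arrange the other 8 letters (XVXVVVAX).
Those 8 letters have V appearing 4 times and X appearing 3 times, giving (8)!/(4!·3!) = 280.

280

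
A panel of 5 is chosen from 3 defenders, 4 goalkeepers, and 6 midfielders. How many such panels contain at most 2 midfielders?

Split by how many midfielders are chosen (0 through 2).
Sum: C(6,0)·C(7,5) + C(6,1)·C(7,4) + C(6,2)·C(7,3) = 21 + 210 + 525 = 756.

756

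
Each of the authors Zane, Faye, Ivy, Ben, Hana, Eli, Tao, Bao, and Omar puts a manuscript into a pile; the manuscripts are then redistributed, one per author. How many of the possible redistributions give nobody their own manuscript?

Count assignments avoiding every fixed point. For any j of the 9 authors fixed to their own manuscript, the other 9−j can be arranged in (9−j)! ways.
By inclusion–exclusion this is Σ_{j=0}^{9} (−1)^j C(9,j)·(9−j)!.
Computing: 362880 − 362880 + 181440 − 60480 + 15120 − 3024 + 504 − 72 + 9 − 1 = 133496.

133496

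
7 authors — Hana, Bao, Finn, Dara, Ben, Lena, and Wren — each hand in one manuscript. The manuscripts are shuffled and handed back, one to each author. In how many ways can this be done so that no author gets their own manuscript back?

Count assignments avoiding every fixed point. For any j of the 7 authors fixed to their own manuscript, the other 7−j can be arranged in (7−j)! ways.
By inclusion–exclusion this is Σ_{j=0}^{7} (−1)^j C(7,j)·(7−j)!.
Computing: 5040 − 5040 + 2520 − 840 + 210 − 42 + 7 − 1 = 1854.

1854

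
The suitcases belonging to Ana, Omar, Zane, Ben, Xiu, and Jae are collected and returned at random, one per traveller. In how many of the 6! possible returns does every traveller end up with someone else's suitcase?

265

Let Aᵢ be the assignments in which traveller i gets their own suitcase. We want the size of the complement of A₁∪…∪A_6.
By inclusion–exclusion this is Σ_{j=0}^{6} (−1)^j C(6,j)·(6−j)!.
Computing: 720 − 720 + 360 − 120 + 30 − 6 + 1 = 265.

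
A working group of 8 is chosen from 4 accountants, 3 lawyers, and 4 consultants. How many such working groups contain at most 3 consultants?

Split by how many consultants are chosen (0 through 3).
Sum: C(4,0)·C(7,8) + C(4,1)·C(7,7) + C(4,2)·C(7,6) + C(4,3)·C(7,5) = 0 + 4 + 42 + 84 = 130.

130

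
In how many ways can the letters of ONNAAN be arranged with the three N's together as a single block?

12

Treat the 3 copies of N as a single block. The multiset to arrange is then {NNN, A, A, O}, 4 items in all.
That gives (4)!/(2!) = 12 arrangements.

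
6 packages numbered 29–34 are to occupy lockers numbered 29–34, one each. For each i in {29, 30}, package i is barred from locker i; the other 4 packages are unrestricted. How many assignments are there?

504

Let Aᵢ (for i ∈ {29, 30}) be the placements that put package i in its forbidden locker. Any j of these fix j positions, leaving (6−j)! ways to fill the rest, and there are C(2,j) ways to pick which j.
By inclusion–exclusion, the number of valid placements is Σ_{j=0}^{2} (−1)^j C(2,j)·(6−j)!.
Computing: 720 − 240 + 24 = 504.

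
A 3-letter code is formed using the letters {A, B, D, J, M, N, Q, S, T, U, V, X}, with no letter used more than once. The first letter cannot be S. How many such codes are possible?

The first letter has 12−1 = 11 choices (anything except S).
The remaining 2 letters are filled from the other 11 symbols without repetition: 11 × 10 = 110.
Total: 11 × 110 = 1210.

1210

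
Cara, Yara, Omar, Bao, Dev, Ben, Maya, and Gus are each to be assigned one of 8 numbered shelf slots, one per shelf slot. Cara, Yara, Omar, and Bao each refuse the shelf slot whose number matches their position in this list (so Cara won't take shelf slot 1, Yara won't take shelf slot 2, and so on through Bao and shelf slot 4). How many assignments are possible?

Let Aᵢ (for 1 ≤ i ≤ 4) be the placements that put person i in their forbidden shelf slot. Any j of these fix j positions, leaving (8−j)! ways to fill the rest, and there are C(4,j) ways to pick which j.
By inclusion–exclusion, the number of valid placements is Σ_{j=0}^{4} (−1)^j C(4,j)·(8−j)!.
Computing: 40320 − 20160 + 4320 − 480 + 24 = 24024.

24024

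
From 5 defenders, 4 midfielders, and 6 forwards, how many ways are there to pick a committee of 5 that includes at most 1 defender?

Split by how many defenders are chosen (0 through 1).
Sum: C(5,0)·C(10,5) + C(5,1)·C(10,4) = 252 + 1050 = 1302.

1302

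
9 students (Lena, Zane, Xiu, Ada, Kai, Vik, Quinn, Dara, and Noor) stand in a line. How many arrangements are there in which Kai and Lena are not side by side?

282240

Of the 9! = 362880 arrangements, those with Kai and Lena adjacent number 2 × 8! = 80640 (treat the pair as a block with 2 internal orders).
Complementary counting: 362880 − 80640 = 282240.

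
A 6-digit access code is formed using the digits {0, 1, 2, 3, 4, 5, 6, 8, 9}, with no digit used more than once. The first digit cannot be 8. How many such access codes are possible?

53760

The first digit has 9−1 = 8 choices (anything except 8).
The remaining 5 digits are filled from the other 8 symbols without repetition: 8 × 7 × 6 × 5 × 4 = 6720.
Total: 8 × 6720 = 53760.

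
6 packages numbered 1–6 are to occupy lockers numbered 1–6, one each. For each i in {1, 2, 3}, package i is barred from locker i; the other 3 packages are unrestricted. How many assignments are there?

Let Aᵢ (for i ∈ {1, 2, 3}) be the placements that put package i in its forbidden locker. Any j of these fix j positions, leaving (6−j)! ways to fill the rest, and there are C(3,j) ways to pick which j.
By inclusion–exclusion, the number of valid placements is Σ_{j=0}^{3} (−1)^j C(3,j)·(6−j)!.
Computing: 720 − 360 + 72 − 6 = 426.

426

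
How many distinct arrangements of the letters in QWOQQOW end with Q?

90

Fix Q in the last position and arrange the remaining 6 letters.
Those 6 letters have O appearing twice, Q appearing twice, and W appearing twice, giving (6)!/(2!·2!·2!) = 90.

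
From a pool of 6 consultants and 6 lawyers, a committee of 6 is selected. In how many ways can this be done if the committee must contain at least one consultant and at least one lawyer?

922

Unrestricted: C(12,6) = 924 ways to pick any 6 of the 12.
Subtract selections that omit an entire group: no consultants → C(6,6) = 1; no lawyers → C(6,6) = 1.
Both groups omitted at once is impossible, so 924 − 2 = 922.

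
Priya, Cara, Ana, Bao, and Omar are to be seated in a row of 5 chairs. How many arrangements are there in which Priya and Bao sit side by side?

48

Glue Priya and Bao into one block (2 internal orders), leaving 4 units to arrange in a row.
So the count is 2·(4)! = 48.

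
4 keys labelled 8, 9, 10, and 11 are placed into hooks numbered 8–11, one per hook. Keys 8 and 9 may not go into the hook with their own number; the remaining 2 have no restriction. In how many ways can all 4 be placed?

Let Aᵢ (for i ∈ {8, 9}) be the placements that put key i in its forbidden hook. Any j of these fix j positions, leaving (4−j)! ways to fill the rest, and there are C(2,j) ways to pick which j.
By inclusion–exclusion, the number of valid placements is Σ_{j=0}^{2} (−1)^j C(2,j)·(4−j)!.
Computing: 24 − 12 + 2 = 14.

14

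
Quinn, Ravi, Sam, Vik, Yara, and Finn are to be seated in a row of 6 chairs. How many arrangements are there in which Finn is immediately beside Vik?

Place the 4 others and the Finn-Vik pair as 5 objects in a line; the pair has 2 internal arrangements.
That gives 2 × 5! = 2 × 120 = 240.

240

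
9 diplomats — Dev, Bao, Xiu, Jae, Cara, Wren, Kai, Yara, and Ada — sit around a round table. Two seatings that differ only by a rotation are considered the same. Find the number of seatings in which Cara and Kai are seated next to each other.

10080

Treat {Cara, Kai} as one unit (2 internal orders) and seat the resulting 8 units around the table: (7)! circular arrangements.
So 2 × (7)! = 2 × 5040 = 10080.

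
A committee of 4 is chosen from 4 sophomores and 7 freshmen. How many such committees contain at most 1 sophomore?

Split by how many sophomores are chosen (0 through 1).
Sum: C(4,0)·C(7,4) + C(4,1)·C(7,3) = 35 + 140 = 175.

175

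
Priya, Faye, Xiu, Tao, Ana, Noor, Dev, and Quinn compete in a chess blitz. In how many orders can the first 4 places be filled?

1680

There are 8 choices for 1st place, 7 for 2nd, and so on down to 5 for position 4.
That gives 8 × 7 × 6 × 5 = 1680.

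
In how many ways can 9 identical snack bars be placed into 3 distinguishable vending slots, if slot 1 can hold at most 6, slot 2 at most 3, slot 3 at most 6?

22

Ignoring the caps, the number of non-negative solutions to x_1+…+x_3 = 9 is C(11,2) = 55.
Subtract solutions that violate a single cap (substitute x_i' = x_i − (cap_i+1)): x_1 ≥ 7 gives C(4,2) = 6; x_2 ≥ 4 gives C(7,2) = 21; x_3 ≥ 7 gives C(4,2) = 6. Together 33.
No two caps can be exceeded simultaneously, so the pair terms are all 0.
By inclusion–exclusion the count is 55 − 33 + 0 = 22.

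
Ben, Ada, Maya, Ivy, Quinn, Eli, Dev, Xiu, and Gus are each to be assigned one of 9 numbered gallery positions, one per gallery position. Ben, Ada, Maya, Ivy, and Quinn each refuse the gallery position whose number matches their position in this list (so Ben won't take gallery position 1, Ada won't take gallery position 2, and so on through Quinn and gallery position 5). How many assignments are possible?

205056

Let Aᵢ (for 1 ≤ i ≤ 5) be the placements that put person i in their forbidden gallery position. Any j of these fix j positions, leaving (9−j)! ways to fill the rest, and there are C(5,j) ways to pick which j.
By inclusion–exclusion, the number of valid placements is Σ_{j=0}^{5} (−1)^j C(5,j)·(9−j)!.
Computing: 362880 − 201600 + 50400 − 7200 + 600 − 24 = 205056.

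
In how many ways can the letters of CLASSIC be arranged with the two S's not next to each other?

Total arrangements of CLASSIC: 7!/(2!·2!) = 1260.
If the two S's are adjacent, glue them into one block, leaving 6 items to arrange: (6)!/(2!) = 360 ways.
Subtracting, 1260 − 360 = 900 arrangements keep the S's apart.

900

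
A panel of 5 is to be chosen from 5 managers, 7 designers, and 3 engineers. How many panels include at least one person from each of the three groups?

1925

Unrestricted: C(15,5) = 3003 ways to pick any 5 of the 15.
Subtract selections that omit an entire group: no managers → C(10,5) = 252; no designers → C(8,5) = 56; no engineers → C(12,5) = 792.
Add back selections omitting two groups (i.e. drawn from a single group): C(5,5) + C(7,5) + C(3,5) = 22.
By inclusion–exclusion: 3003 − 1100 + 22 = 1925.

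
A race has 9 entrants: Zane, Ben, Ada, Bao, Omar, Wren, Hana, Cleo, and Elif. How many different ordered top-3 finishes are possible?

There are 9 choices for 1st place, 8 for 2nd, and 7 for 3rd.
That gives 9 × 8 × 7 = 504.

504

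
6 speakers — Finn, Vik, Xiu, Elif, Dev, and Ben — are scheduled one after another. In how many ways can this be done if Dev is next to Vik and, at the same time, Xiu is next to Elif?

96

Treat {Dev,Vik} as one block (2 orders) and {Xiu,Elif} as another (2 orders).
That leaves 4 units to arrange: 2 × 2 × 4! = 4 × 24 = 96.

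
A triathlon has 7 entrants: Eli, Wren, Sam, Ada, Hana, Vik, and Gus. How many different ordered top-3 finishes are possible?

There are 7 choices for 1st place, 6 for 2nd, and 5 for 3rd.
That gives 7 × 6 × 5 = 210.

210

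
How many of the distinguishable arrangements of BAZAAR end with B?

20

With the last slot taken by B, it remains to arrange the other 5 letters (AZAAR).
Those 5 letters have A appearing 3 times, giving (5)!/(3!) = 20.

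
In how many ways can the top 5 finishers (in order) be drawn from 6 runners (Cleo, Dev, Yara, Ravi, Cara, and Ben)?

There are 6 choices for 1st place, 5 for 2nd, and so on down to 2 for position 5.
That gives 6 × 5 × 4 × 3 × 2 = 720.

720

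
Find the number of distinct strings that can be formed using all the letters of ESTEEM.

The 6 letters of ESTEEM have repeats: E appearing 3 times.
The number of distinct arrangements is 6!/(3!) = 720/6 = 120.

120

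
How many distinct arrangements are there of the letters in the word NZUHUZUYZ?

Letter multiplicities in NZUHUZUYZ: H×1, N×1, U×3, Y×1, Z×3.
The number of distinct arrangements is 9!/(3!·3!) = 362880/36 = 10080.

10080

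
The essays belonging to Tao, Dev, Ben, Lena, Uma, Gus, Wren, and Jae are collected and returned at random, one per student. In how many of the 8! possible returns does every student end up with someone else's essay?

Count assignments avoiding every fixed point. For any j of the 8 students fixed to their own essay, the other 8−j can be arranged in (8−j)! ways.
By inclusion–exclusion this is Σ_{j=0}^{8} (−1)^j C(8,j)·(8−j)!.
Computing: 40320 − 40320 + 20160 − 6720 + 1680 − 336 + 56 − 8 + 1 = 14833.

14833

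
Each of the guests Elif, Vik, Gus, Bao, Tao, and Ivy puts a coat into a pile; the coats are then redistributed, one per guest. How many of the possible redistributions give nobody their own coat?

265

Count assignments avoiding every fixed point. For any j of the 6 guests fixed to their own coat, the other 6−j can be arranged in (6−j)! ways.
By inclusion–exclusion this is Σ_{j=0}^{6} (−1)^j C(6,j)·(6−j)!.
Computing: 720 − 720 + 360 − 120 + 30 − 6 + 1 = 265.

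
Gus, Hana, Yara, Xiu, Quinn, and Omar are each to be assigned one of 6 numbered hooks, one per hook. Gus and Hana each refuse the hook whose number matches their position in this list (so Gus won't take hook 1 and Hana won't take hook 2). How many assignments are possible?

504

Let Aᵢ (for i ∈ {1, 2}) be the placements that put person i in their forbidden hook. Any j of these fix j positions, leaving (6−j)! ways to fill the rest, and there are C(2,j) ways to pick which j.
By inclusion–exclusion, the number of valid placements is Σ_{j=0}^{2} (−1)^j C(2,j)·(6−j)!.
Computing: 720 − 240 + 24 = 504.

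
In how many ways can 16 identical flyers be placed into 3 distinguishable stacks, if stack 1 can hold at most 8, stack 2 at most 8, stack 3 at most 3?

By stars and bars, unrestricted non-negative solutions to x_1+…+x_3 = 16 number C(16+2,2) = 153.
Subtract solutions that violate a single cap (substitute x_i' = x_i − (cap_i+1)): x_1 ≥ 9 gives C(9,2) = 36; x_2 ≥ 9 gives C(9,2) = 36; x_3 ≥ 4 gives C(14,2) = 91. Together 163.
Add back pairs where two caps are both exceeded: 0 + 10 + 10 = 20.
By inclusion–exclusion the count is 153 − 163 + 20 = 10.

10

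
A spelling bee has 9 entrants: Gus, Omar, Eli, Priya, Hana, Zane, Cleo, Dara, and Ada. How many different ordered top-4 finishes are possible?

This is an ordered selection of 4 from 9: P(9,4).
That gives 9 × 8 × 7 × 6 = 3024.

3024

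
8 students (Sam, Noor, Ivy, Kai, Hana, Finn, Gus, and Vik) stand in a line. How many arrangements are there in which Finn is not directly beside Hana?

Of the 8! = 40320 arrangements, those with Finn and Hana adjacent number 2 × 7! = 10080 (treat the pair as a block with 2 internal orders).
Complementary counting: 40320 − 10080 = 30240.

30240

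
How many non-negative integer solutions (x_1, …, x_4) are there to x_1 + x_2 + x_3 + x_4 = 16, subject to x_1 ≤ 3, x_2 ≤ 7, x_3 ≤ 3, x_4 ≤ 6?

20

Without the upper bounds there are C(19,3) = 969 ways to split 16 among 4 variables.
Subtract solutions that violate a single cap (substitute x_i' = x_i − (cap_i+1)): x_1 ≥ 4 gives C(15,3) = 455; x_2 ≥ 8 gives C(11,3) = 165; x_3 ≥ 4 gives C(15,3) = 455; x_4 ≥ 7 gives C(12,3) = 220. Together 1295.
Add back pairs where two caps are both exceeded: 35 + 165 + 56 + 35 + 4 + 56 = 351.
Subtract triples: 1 + 0 + 4 + 0 = 5.
By inclusion–exclusion the count is 969 − 1295 + 351 − 5 = 20.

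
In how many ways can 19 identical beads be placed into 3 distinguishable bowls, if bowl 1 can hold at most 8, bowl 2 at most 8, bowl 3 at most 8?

By stars and bars, unrestricted non-negative solutions to x_1+…+x_3 = 19 number C(19+2,2) = 210.
Subtract solutions that violate a single cap (substitute x_i' = x_i − (cap_i+1)): x_1 ≥ 9 gives C(12,2) = 66; x_2 ≥ 9 gives C(12,2) = 66; x_3 ≥ 9 gives C(12,2) = 66. Together 198.
Add back pairs where two caps are both exceeded: 3 + 3 + 3 = 9.
By inclusion–exclusion the count is 210 − 198 + 9 = 21.

21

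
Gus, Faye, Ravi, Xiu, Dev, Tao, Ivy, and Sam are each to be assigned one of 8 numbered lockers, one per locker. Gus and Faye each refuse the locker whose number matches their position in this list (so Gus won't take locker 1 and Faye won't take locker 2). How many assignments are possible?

Let Aᵢ (for i ∈ {1, 2}) be the placements that put person i in their forbidden locker. Any j of these fix j positions, leaving (8−j)! ways to fill the rest, and there are C(2,j) ways to pick which j.
By inclusion–exclusion, the number of valid placements is Σ_{j=0}^{2} (−1)^j C(2,j)·(8−j)!.
Computing: 40320 − 10080 + 720 = 30960.

30960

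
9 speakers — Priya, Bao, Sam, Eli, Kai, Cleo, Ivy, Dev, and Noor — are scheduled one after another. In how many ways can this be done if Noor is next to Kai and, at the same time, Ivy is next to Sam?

20160

Treat {Noor,Kai} as one block (2 orders) and {Ivy,Sam} as another (2 orders).
That leaves 7 units to arrange: 2 × 2 × 7! = 4 × 5040 = 20160.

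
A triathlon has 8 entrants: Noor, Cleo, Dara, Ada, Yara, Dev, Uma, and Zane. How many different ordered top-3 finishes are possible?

This is an ordered selection of 3 from 8: P(8,3).
That gives 8 × 7 × 6 = 336.

336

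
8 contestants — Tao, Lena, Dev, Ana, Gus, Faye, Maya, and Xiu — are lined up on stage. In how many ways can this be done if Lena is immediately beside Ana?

Glue Lena and Ana into one block (2 internal orders), leaving 7 units to arrange in a row.
That gives 2 × 7! = 2 × 5040 = 10080.

10080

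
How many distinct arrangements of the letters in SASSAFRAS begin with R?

With the first slot taken by R, it remains to arrange the other 8 letters (SASSAFAS).
Those 8 letters have A appearing 3 times and S appearing 4 times, giving (8)!/(4!·3!) = 280.

280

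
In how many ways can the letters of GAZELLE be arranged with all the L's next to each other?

360

Treat the 2 copies of L as a single block. The multiset to arrange is then {LL, A, E, E, G, Z}, 6 items in all.
That gives (6)!/(2!) = 360 arrangements.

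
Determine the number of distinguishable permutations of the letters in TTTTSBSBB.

1260

The 9 letters of TTTTSBSBB have repeats: B appearing 3 times, S appearing twice, and T appearing 4 times.
The number of distinct arrangements is 9!/(4!·3!·2!) = 362880/288 = 1260.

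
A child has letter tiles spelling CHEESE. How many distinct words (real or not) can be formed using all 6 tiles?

CHEESE has 6 letters with E appearing 3 times.
The number of distinct arrangements is 6!/(3!) = 720/6 = 120.

120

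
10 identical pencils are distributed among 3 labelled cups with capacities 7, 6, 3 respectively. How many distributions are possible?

By stars and bars, unrestricted non-negative solutions to x_1+…+x_3 = 10 number C(10+2,2) = 66.
Subtract solutions that violate a single cap (substitute x_i' = x_i − (cap_i+1)): x_1 ≥ 8 gives C(4,2) = 6; x_2 ≥ 7 gives C(5,2) = 10; x_3 ≥ 4 gives C(8,2) = 28. Together 44.
No two caps can be exceeded simultaneously, so the pair terms are all 0.
By inclusion–exclusion the count is 66 − 44 + 0 = 22.

22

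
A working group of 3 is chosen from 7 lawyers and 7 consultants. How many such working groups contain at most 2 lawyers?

Split by how many lawyers are chosen (0 through 2).
Sum: C(7,0)·C(7,3) + C(7,1)·C(7,2) + C(7,2)·C(7,1) = 35 + 147 + 147 = 329.

329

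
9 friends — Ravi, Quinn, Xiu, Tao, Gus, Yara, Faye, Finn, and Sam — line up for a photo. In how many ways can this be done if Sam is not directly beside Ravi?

Of the 9! = 362880 arrangements, those with Sam and Ravi adjacent number 2 × 8! = 80640 (treat the pair as a block with 2 internal orders).
Complementary counting: 362880 − 80640 = 282240.

282240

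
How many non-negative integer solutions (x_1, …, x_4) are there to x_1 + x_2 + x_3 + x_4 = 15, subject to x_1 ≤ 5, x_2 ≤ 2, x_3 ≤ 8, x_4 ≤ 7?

81

Without the upper bounds there are C(18,3) = 816 ways to split 15 among 4 variables.
Subtract solutions that violate a single cap (substitute x_i' = x_i − (cap_i+1)): x_1 ≥ 6 gives C(12,3) = 220; x_2 ≥ 3 gives C(15,3) = 455; x_3 ≥ 9 gives C(9,3) = 84; x_4 ≥ 8 gives C(10,3) = 120. Together 879.
Add back pairs where two caps are both exceeded: 84 + 1 + 4 + 20 + 35 + 0 = 144.
By inclusion–exclusion the count is 816 − 879 + 144 = 81.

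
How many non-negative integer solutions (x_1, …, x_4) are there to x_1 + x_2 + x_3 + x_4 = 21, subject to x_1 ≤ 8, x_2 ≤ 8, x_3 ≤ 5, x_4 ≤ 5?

56

Without the upper bounds there are C(24,3) = 2024 ways to split 21 among 4 variables.
Subtract solutions that violate a single cap (substitute x_i' = x_i − (cap_i+1)): x_1 ≥ 9 gives C(15,3) = 455; x_2 ≥ 9 gives C(15,3) = 455; x_3 ≥ 6 gives C(18,3) = 816; x_4 ≥ 6 gives C(18,3) = 816. Together 2542.
Add back pairs where two caps are both exceeded: 20 + 84 + 84 + 84 + 84 + 220 = 576.
Subtract triples: 0 + 0 + 1 + 1 = 2.
By inclusion–exclusion the count is 2024 − 2542 + 576 − 2 = 56.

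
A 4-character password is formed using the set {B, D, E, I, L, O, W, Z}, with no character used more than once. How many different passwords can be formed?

This is a permutation of 4 out of 8: P(8,4) = 8!/4!.
8 × 7 × 6 × 5 = 1680.

1680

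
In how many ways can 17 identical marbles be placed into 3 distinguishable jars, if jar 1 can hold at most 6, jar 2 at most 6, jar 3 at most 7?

Without the upper bounds there are C(19,2) = 171 ways to split 17 among 3 jars.
Subtract solutions that violate a single cap (substitute x_i' = x_i − (cap_i+1)): x_1 ≥ 7 gives C(12,2) = 66; x_2 ≥ 7 gives C(12,2) = 66; x_3 ≥ 8 gives C(11,2) = 55. Together 187.
Add back pairs where two caps are both exceeded: 10 + 6 + 6 = 22.
By inclusion–exclusion the count is 171 − 187 + 22 = 6.

6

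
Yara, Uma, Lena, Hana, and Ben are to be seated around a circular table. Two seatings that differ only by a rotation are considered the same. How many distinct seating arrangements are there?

Fix one person's seat to break rotational symmetry; the remaining 4 people can be arranged in (4)! = 24 ways.

24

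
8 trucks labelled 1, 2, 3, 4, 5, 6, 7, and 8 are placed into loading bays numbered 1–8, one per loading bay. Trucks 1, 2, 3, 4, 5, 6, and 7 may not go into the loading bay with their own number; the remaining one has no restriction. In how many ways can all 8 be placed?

16687

Let Aᵢ (for 1 ≤ i ≤ 7) be the placements that put truck i in its forbidden loading bay. Any j of these fix j positions, leaving (8−j)! ways to fill the rest, and there are C(7,j) ways to pick which j.
By inclusion–exclusion, the number of valid placements is Σ_{j=0}^{7} (−1)^j C(7,j)·(8−j)!.
Computing: 40320 − 35280 + 15120 − 4200 + 840 − 126 + 14 − 1 = 16687.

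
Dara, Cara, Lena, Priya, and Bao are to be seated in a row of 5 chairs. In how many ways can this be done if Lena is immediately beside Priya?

Place the 3 others and the Lena-Priya pair as 4 objects in a line; the pair has 2 internal arrangements.
That gives 2 × 4! = 2 × 24 = 48.

48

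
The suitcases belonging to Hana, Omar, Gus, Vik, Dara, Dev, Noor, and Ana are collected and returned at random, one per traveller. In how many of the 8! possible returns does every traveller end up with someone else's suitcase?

14833

This is the derangement count D_8: permutations of 8 items with no fixed point.
By inclusion–exclusion this is Σ_{j=0}^{8} (−1)^j C(8,j)·(8−j)!.
Computing: 40320 − 40320 + 20160 − 6720 + 1680 − 336 + 56 − 8 + 1 = 14833.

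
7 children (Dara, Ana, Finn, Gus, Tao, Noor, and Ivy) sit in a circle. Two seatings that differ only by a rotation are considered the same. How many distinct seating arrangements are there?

Seat Dara anywhere (absorbing the rotational symmetry), then permute the other 6: (6)! = 720.

720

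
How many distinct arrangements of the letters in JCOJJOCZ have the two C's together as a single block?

Treat the 2 copies of C as a single block. The multiset to arrange is then {CC, J, J, J, O, O, Z}, 7 items in all.
That gives (7)!/(3!·2!) = 420 arrangements.

420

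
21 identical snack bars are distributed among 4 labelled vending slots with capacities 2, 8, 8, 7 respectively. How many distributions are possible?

Without the upper bounds there are C(24,3) = 2024 ways to split 21 among 4 vending slots.
Subtract solutions that violate a single cap (substitute x_i' = x_i − (cap_i+1)): x_1 ≥ 3 gives C(21,3) = 1330; x_2 ≥ 9 gives C(15,3) = 455; x_3 ≥ 9 gives C(15,3) = 455; x_4 ≥ 8 gives C(16,3) = 560. Together 2800.
Add back pairs where two caps are both exceeded: 220 + 220 + 286 + 20 + 35 + 35 = 816.
Subtract triples: 1 + 4 + 4 + 0 = 9.
By inclusion–exclusion the count is 2024 − 2800 + 816 − 9 = 31.

31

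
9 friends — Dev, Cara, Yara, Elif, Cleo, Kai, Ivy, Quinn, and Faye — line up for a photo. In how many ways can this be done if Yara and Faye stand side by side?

Glue Yara and Faye into one block (2 internal orders), leaving 8 units to arrange in a row.
That gives 2 × 8! = 2 × 40320 = 80640.

80640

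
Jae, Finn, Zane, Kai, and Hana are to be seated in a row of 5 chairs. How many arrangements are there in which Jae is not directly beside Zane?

72

Of the 5! = 120 arrangements, those with Jae and Zane adjacent number 2 × 4! = 48 (treat the pair as a block with 2 internal orders).
So 120 − 48 = 72 arrangements keep them apart.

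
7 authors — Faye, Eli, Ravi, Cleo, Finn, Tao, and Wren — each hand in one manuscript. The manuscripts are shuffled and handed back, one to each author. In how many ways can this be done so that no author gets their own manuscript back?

1854

This is the derangement count D_7: permutations of 7 items with no fixed point.
By inclusion–exclusion this is Σ_{j=0}^{7} (−1)^j C(7,j)·(7−j)!.
Computing: 5040 − 5040 + 2520 − 840 + 210 − 42 + 7 − 1 = 1854.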